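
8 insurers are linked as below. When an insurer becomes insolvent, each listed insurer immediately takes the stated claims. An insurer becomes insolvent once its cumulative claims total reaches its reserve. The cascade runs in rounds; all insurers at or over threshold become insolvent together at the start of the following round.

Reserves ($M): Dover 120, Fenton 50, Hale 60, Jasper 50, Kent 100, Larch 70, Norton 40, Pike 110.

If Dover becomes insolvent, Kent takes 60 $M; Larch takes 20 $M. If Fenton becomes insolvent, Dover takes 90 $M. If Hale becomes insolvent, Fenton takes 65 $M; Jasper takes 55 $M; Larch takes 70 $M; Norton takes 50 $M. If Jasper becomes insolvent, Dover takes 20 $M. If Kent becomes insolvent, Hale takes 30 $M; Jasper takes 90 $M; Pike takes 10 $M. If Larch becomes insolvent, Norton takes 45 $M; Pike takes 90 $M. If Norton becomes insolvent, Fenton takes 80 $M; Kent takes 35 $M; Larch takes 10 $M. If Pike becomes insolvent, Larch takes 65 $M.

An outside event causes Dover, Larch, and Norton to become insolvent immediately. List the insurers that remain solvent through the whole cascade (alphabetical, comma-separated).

Round 1 — Dover, Larch, Norton become insolvent (initial).
  Fenton: +80 → 80 ≥ 50
  Kent: +60+35 → 95 < 100
  Pike: +90 → 90 < 110
Round 2 — Fenton becomes insolvent.
No further insolvencies.

Hale, Jasper, Kent, Pike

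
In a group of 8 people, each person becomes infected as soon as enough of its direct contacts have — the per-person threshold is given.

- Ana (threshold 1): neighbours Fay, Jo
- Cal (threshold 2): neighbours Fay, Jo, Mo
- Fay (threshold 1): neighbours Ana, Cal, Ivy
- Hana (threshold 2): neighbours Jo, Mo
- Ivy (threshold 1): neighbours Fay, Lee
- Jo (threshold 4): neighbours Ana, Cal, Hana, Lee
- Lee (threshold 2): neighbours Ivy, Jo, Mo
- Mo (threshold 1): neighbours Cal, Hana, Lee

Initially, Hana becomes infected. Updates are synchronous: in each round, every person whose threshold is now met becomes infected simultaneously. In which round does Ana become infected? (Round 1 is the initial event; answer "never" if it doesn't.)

never

Round 1 — Hana becomes infected (initial).
Round 2 — checking thresholds:
  Jo: 1 of 4 neighbours < 4, not yet.
  Mo: 1 of 3 neighbours ≥ 1, becomes infected.
Round 3 — no new infections; cascade stops.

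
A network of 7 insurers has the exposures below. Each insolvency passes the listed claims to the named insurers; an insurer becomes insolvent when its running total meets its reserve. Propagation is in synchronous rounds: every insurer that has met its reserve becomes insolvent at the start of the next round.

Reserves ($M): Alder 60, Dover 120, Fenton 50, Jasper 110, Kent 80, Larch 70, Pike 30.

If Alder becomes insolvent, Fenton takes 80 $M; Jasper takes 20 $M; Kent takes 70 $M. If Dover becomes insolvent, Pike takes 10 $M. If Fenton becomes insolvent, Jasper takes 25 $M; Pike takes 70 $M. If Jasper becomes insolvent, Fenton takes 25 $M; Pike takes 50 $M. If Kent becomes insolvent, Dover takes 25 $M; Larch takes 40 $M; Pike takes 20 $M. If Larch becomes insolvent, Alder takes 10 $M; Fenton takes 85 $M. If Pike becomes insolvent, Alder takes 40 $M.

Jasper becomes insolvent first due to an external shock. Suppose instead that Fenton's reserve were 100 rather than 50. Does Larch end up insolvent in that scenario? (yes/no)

With Fenton's reserve at 100:
Round 1 — Jasper becomes insolvent (initial).
  Fenton: +25 → 25 < 100
  Pike: +50 → 50 ≥ 30
Round 2 — Pike becomes insolvent.
  Alder: +40 → 40 < 60
No further insolvencies.

no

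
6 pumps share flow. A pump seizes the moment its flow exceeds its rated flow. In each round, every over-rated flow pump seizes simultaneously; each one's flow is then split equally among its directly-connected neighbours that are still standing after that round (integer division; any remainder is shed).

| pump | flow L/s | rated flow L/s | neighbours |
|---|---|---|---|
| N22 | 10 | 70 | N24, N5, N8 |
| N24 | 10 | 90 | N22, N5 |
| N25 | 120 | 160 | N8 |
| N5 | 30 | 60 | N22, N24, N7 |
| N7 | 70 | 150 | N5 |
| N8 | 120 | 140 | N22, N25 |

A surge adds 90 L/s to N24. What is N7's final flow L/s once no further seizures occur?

Round 1 — N24 at 100 > 90. N24 seizes.
  N24 sheds 100 L/s to N22, N5: 50 each.
    N22: 10+50 = 60 ≤ 70
    N5: 30+50 = 80 > 60
Round 2 — N5 seizes.
  N5 sheds 80 L/s to N22, N7: 40 each.
    N22: 60+40 = 100 > 70
    N7: 70+40 = 110 ≤ 150
Round 3 — N22 seizes.
  N22 sheds 100 L/s to N8: 100 each.
    N8: 120+100 = 220 > 140
Round 4 — N8 seizes.
  N8 sheds 220 L/s to N25: 220 each.
    N25: 120+220 = 340 > 160
Round 5 — N25 seizes.
  N25 sheds 340 L/s: no online neighbours, lost.
No further seizures.

110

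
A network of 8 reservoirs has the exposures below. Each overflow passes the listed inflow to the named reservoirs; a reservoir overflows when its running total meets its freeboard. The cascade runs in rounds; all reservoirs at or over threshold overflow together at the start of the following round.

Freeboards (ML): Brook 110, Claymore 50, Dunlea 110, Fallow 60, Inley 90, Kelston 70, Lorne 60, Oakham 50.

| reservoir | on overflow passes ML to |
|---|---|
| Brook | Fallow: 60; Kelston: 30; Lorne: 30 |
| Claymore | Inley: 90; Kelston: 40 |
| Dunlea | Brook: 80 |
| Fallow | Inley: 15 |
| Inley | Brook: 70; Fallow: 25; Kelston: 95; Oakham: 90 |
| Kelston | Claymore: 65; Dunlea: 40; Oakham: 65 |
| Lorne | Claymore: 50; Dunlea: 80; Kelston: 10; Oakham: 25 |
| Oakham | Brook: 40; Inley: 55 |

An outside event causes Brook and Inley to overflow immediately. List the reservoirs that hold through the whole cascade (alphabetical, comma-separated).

Dunlea, Lorne

Round 1 — Brook, Inley overflow (initial).
  Fallow: +60+25 → 85 ≥ 60
  Kelston: +30+95 → 125 ≥ 70
  Lorne: +30 → 30 < 60
  Oakham: +90 → 90 ≥ 50
Round 2 — Fallow, Kelston, Oakham overflow.
  Claymore: +65 → 65 ≥ 50
  Dunlea: +40 → 40 < 110
Round 3 — Claymore overflows.
No further overflows.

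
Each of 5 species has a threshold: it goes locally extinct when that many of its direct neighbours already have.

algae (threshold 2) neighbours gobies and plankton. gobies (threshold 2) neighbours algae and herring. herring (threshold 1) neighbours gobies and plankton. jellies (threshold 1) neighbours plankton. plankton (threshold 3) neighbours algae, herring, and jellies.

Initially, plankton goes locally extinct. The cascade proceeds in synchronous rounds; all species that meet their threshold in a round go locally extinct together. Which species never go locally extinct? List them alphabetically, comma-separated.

algae, gobies

Round 1 — plankton goes locally extinct (initial).
Round 2 — checking thresholds:
  algae: 1 of 2 neighbours < 2, holds.
  herring: 1 of 2 neighbours ≥ 1, goes locally extinct.
  jellies: 1 of 1 neighbours ≥ 1, goes locally extinct.
Round 3 — no new extinctions; cascade stops.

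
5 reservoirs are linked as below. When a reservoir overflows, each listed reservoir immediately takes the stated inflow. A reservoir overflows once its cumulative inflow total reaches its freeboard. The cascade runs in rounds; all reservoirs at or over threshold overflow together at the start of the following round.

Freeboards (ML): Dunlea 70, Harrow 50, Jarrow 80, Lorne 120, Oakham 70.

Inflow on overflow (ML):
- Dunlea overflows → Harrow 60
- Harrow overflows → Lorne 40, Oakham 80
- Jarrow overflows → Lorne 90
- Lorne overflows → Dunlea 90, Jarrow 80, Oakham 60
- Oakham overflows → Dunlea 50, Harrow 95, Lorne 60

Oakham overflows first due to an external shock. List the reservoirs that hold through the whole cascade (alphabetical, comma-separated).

Dunlea, Jarrow, Lorne

Round 1 — Oakham overflows (initial).
  Dunlea: +50 → 50 < 70
  Harrow: +95 → 95 ≥ 50
  Lorne: +60 → 60 < 120
Round 2 — Harrow overflows.
  Lorne: +40 → 100 < 120
No further overflows.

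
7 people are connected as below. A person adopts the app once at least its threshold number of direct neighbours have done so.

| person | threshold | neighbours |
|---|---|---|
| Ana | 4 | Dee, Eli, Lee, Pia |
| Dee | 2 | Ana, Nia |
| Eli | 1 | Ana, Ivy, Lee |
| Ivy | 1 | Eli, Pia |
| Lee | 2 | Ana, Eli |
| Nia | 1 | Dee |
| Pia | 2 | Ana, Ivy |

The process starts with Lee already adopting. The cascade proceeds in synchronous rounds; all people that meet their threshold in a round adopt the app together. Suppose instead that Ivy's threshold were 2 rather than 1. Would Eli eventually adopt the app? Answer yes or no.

yes

With Ivy's threshold at 2:
Round 1 — Lee adopts the app (initial).
Round 2 — checking thresholds:
  Ana: 1 of 4 neighbours < 4, below threshold.
  Eli: 1 of 3 neighbours ≥ 1, adopts the app.
Round 3 — no new adoptions; cascade stops.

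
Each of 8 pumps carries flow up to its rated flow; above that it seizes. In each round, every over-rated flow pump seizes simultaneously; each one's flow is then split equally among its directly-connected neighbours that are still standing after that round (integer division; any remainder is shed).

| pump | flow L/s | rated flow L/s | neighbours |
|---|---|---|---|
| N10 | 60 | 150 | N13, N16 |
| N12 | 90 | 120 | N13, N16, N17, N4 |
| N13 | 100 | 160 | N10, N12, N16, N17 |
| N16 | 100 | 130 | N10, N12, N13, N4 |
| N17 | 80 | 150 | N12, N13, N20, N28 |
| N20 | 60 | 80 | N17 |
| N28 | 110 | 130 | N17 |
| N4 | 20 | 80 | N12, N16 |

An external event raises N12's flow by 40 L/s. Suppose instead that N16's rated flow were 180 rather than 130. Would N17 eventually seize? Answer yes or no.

With N16's rated flow at 180:
Round 1 — N12 at 130 > 120. N12 seizes.
  N12 sheds 130 L/s to N13, N16, N17, N4: 32 each (2 lost).
    N13: 100+32 = 132 ≤ 160
    N16: 100+32 = 132 ≤ 180
    N17: 80+32 = 112 ≤ 150
    N4: 20+32 = 52 ≤ 80
No further seizures.

no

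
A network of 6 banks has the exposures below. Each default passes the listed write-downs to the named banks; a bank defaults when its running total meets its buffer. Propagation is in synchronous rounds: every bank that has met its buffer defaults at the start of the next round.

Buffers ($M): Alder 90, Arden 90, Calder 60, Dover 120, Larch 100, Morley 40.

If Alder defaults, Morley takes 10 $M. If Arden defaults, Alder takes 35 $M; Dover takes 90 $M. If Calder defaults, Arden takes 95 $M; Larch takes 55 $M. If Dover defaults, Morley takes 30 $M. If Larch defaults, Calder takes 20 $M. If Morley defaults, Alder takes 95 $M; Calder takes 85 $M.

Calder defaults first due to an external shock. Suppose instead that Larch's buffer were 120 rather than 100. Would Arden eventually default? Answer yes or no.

With Larch's buffer at 120:
Round 1 — Calder defaults (initial).
  Arden: +95 → 95 ≥ 90
  Larch: +55 → 55 < 120
Round 2 — Arden defaults.
  Alder: +35 → 35 < 90
  Dover: +90 → 90 < 120
No further defaults.

yes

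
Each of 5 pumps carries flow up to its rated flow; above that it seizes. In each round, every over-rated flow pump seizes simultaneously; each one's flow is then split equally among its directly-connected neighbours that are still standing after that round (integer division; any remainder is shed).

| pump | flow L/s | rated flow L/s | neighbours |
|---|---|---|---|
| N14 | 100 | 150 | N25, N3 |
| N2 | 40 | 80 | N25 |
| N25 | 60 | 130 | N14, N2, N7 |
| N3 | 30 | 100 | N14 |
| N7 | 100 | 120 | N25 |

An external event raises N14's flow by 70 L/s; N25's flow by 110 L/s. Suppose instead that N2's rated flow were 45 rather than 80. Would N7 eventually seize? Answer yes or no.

With N2's rated flow at 45:
Round 1 — N14 at 170 > 150; N25 at 170 > 130. N14, N25 seize.
  N14 sheds 170 L/s to N3: 170 each.
    N3: 30+170 = 200 > 100
  N25 sheds 170 L/s to N2, N7: 85 each.
    N2: 40+85 = 125 > 45
    N7: 100+85 = 185 > 120
Round 2 — N2, N3, N7 seize.
  N2 sheds 125 L/s: no online neighbours, lost.
  N3 sheds 200 L/s: no online neighbours, lost.
  N7 sheds 185 L/s: no online neighbours, lost.
No further seizures.

yes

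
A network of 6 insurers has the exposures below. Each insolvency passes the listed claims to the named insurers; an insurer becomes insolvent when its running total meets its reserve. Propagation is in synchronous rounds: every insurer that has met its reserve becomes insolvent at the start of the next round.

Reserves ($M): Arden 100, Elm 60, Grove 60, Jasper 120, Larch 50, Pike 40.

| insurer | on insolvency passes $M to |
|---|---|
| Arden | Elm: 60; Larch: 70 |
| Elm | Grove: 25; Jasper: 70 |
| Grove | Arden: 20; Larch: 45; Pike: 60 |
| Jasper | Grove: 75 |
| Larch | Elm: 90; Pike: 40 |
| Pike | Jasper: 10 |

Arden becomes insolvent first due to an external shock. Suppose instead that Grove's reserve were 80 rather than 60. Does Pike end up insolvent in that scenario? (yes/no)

yes

With Grove's reserve at 80:
Round 1 — Arden becomes insolvent (initial).
  Elm: +60 → 60 ≥ 60
  Larch: +70 → 70 ≥ 50
Round 2 — Elm, Larch become insolvent.
  Grove: +25 → 25 < 80
  Jasper: +70 → 70 < 120
  Pike: +40 → 40 ≥ 40
Round 3 — Pike becomes insolvent.
  Jasper: +10 → 80 < 120
No further insolvencies.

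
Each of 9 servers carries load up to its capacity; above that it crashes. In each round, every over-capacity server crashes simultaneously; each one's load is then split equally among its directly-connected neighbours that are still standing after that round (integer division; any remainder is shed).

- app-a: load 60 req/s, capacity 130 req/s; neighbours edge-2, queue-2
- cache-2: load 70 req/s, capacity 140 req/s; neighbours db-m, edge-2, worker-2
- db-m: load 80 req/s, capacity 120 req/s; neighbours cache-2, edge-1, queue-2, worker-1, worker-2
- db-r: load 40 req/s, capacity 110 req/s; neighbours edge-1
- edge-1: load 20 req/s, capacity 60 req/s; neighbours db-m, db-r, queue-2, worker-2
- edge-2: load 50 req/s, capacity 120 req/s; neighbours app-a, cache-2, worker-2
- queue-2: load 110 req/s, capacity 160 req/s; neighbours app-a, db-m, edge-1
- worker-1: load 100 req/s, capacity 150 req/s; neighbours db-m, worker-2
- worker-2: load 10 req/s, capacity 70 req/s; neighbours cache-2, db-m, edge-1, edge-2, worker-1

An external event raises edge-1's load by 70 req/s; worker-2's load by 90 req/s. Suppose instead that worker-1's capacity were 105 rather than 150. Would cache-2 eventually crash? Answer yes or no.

With worker-1's capacity at 105:
Round 1 — edge-1 at 90 > 60; worker-2 at 100 > 70. edge-1, worker-2 crash.
  edge-1 sheds 90 req/s to db-m, db-r, queue-2: 30 each.
    db-m: 80+30 = 110 ≤ 120
    db-r: 40+30 = 70 ≤ 110
    queue-2: 110+30 = 140 ≤ 160
  worker-2 sheds 100 req/s to cache-2, db-m, edge-2, worker-1: 25 each.
    cache-2: 70+25 = 95 ≤ 140
    db-m: 110+25 = 135 > 120
    edge-2: 50+25 = 75 ≤ 120
    worker-1: 100+25 = 125 > 105
Round 2 — db-m, worker-1 crash.
  db-m sheds 135 req/s to cache-2, queue-2: 67 each (1 lost).
    cache-2: 95+67 = 162 > 140
    queue-2: 140+67 = 207 > 160
  worker-1 sheds 125 req/s: no online neighbours, lost.
Round 3 — cache-2, queue-2 crash.
  cache-2 sheds 162 req/s to edge-2: 162 each.
    edge-2: 75+162 = 237 > 120
  queue-2 sheds 207 req/s to app-a: 207 each.
    app-a: 60+207 = 267 > 130
Round 4 — app-a, edge-2 crash.
  app-a sheds 267 req/s: no online neighbours, lost.
  edge-2 sheds 237 req/s: no online neighbours, lost.
No further crashes.

yes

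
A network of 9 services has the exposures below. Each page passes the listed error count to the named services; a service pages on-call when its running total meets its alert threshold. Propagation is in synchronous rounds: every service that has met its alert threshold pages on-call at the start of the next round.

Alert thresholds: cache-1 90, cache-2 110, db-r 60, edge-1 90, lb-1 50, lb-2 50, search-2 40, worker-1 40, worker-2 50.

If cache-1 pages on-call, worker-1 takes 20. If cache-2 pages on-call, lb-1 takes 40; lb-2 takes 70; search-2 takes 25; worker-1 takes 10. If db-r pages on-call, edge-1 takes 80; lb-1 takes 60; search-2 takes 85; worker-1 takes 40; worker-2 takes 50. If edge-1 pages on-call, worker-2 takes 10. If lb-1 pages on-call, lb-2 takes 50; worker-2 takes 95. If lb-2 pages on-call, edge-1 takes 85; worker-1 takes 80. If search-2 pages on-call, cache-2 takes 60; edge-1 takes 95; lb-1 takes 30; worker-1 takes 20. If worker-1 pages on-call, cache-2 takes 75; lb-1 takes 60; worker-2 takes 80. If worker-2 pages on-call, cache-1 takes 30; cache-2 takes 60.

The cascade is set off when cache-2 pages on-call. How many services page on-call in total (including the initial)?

Round 1 — cache-2 pages on-call (initial).
  lb-1: +40 → 40 < 50
  lb-2: +70 → 70 ≥ 50
  search-2: +25 → 25 < 40
  worker-1: +10 → 10 < 40
Round 2 — lb-2 pages on-call.
  edge-1: +85 → 85 < 90
  worker-1: +80 → 90 ≥ 40
Round 3 — worker-1 pages on-call.
  lb-1: +60 → 100 ≥ 50
  worker-2: +80 → 80 ≥ 50
Round 4 — lb-1, worker-2 page on-call.
  cache-1: +30 → 30 < 90
No further pages.

5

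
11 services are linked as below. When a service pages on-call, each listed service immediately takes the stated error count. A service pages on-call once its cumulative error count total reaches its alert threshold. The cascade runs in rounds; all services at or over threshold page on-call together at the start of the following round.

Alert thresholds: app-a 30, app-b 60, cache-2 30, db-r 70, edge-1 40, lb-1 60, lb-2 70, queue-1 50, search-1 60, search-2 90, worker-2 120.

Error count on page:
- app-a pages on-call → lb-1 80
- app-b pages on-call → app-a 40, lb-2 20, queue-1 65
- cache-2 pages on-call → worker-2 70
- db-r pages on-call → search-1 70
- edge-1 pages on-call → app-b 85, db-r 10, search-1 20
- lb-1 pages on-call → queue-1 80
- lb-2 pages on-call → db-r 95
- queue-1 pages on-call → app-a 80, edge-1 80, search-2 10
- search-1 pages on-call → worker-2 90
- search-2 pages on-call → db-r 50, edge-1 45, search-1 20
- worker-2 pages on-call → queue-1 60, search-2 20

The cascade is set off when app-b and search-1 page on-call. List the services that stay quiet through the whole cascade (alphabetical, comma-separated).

Round 1 — app-b, search-1 page on-call (initial).
  app-a: +40 → 40 ≥ 30
  lb-2: +20 → 20 < 70
  queue-1: +65 → 65 ≥ 50
  worker-2: +90 → 90 < 120
Round 2 — app-a, queue-1 page on-call.
  edge-1: +80 → 80 ≥ 40
  lb-1: +80 → 80 ≥ 60
  search-2: +10 → 10 < 90
Round 3 — edge-1, lb-1 page on-call.
  db-r: +10 → 10 < 70
No further pages.

cache-2, db-r, lb-2, search-2, worker-2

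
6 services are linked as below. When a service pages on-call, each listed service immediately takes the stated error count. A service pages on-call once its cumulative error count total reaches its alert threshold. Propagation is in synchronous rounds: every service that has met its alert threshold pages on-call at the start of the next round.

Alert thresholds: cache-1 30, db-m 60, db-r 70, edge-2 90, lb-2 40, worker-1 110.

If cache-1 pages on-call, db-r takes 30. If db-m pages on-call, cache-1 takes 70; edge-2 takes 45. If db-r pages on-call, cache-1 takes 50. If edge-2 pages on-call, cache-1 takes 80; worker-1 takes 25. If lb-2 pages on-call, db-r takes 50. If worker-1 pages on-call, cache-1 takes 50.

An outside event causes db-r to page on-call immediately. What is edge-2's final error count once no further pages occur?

0

Round 1 — db-r pages on-call (initial).
  cache-1: +50 → 50 ≥ 30
Round 2 — cache-1 pages on-call.
No further pages.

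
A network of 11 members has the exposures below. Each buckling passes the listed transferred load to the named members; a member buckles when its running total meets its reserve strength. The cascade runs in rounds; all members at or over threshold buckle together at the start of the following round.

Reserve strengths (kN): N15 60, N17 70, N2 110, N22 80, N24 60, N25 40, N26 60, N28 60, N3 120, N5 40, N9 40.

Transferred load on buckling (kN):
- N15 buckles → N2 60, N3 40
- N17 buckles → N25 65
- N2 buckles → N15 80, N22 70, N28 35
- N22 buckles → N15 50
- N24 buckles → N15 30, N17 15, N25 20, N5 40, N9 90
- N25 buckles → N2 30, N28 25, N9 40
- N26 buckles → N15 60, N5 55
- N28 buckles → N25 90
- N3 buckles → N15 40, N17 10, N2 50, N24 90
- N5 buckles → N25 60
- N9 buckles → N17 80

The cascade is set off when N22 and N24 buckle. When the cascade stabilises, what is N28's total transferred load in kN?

25

Round 1 — N22, N24 buckle (initial).
  N15: +50+30 → 80 ≥ 60
  N17: +15 → 15 < 70
  N25: +20 → 20 < 40
  N5: +40 → 40 ≥ 40
  N9: +90 → 90 ≥ 40
Round 2 — N15, N5, N9 buckle.
  N17: +80 → 95 ≥ 70
  N2: +60 → 60 < 110
  N25: +60 → 80 ≥ 40
  N3: +40 → 40 < 120
Round 3 — N17, N25 buckle.
  N2: +30 → 90 < 110
  N28: +25 → 25 < 60
No further bucklings.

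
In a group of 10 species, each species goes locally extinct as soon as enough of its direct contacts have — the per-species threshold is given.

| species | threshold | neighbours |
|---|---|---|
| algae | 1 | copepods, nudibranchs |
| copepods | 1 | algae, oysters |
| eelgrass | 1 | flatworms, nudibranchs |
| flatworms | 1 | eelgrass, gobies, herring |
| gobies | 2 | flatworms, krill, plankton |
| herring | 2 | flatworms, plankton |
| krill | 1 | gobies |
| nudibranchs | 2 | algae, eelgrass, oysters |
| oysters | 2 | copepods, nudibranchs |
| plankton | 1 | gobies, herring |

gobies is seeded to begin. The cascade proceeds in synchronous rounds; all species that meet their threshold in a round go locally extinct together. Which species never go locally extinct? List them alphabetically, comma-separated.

Round 1 — gobies goes locally extinct (initial).
Round 2 — checking thresholds:
  flatworms: 1 of 3 neighbours ≥ 1, goes locally extinct.
  krill: 1 of 1 neighbours ≥ 1, goes locally extinct.
  plankton: 1 of 2 neighbours ≥ 1, goes locally extinct.
Round 3 — checking thresholds:
  eelgrass: 1 of 2 neighbours ≥ 1, goes locally extinct.
  herring: 2 of 2 neighbours ≥ 2, goes locally extinct.
Round 4 — no new extinctions; cascade stops.

algae, copepods, nudibranchs, oysters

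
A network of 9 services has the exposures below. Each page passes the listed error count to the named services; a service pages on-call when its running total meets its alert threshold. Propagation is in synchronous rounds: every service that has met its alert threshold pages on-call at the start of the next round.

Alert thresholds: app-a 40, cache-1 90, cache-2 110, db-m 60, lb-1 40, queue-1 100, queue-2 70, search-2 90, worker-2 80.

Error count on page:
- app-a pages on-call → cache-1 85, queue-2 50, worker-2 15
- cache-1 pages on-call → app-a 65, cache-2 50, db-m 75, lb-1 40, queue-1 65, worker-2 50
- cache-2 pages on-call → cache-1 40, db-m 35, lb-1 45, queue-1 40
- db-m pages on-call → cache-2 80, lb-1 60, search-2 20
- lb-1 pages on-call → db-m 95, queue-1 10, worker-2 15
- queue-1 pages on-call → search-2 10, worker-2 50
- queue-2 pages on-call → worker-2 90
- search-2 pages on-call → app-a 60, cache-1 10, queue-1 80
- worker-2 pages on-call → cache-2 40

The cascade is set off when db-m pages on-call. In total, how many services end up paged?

Round 1 — db-m pages on-call (initial).
  cache-2: +80 → 80 < 110
  lb-1: +60 → 60 ≥ 40
  search-2: +20 → 20 < 90
Round 2 — lb-1 pages on-call.
  queue-1: +10 → 10 < 100
  worker-2: +15 → 15 < 80
No further pages.

2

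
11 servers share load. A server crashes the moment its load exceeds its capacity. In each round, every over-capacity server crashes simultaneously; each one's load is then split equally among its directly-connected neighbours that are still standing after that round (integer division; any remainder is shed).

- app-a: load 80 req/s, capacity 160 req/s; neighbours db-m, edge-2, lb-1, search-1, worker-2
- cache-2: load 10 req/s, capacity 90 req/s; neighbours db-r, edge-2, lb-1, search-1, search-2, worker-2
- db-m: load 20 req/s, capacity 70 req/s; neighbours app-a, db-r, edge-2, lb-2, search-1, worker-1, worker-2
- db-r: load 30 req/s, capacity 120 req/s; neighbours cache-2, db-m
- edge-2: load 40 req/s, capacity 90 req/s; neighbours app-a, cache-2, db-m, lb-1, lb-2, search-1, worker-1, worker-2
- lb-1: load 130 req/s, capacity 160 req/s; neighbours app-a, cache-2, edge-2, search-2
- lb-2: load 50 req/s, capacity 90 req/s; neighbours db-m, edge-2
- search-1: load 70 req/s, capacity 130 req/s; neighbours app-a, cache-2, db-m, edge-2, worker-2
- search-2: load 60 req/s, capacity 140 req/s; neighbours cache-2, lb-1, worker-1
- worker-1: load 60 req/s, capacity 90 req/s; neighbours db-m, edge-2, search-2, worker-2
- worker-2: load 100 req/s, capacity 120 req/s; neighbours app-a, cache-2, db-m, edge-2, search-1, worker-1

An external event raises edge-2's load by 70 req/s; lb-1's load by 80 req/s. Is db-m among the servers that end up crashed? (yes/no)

yes

Round 1 — edge-2 at 110 > 90; lb-1 at 210 > 160. edge-2, lb-1 crash.
  edge-2 sheds 110 req/s to app-a, cache-2, db-m, lb-2, search-1, worker-1, worker-2: 15 each (5 lost).
    app-a: 80+15 = 95 ≤ 160
    cache-2: 10+15 = 25 ≤ 90
    db-m: 20+15 = 35 ≤ 70
    lb-2: 50+15 = 65 ≤ 90
    search-1: 70+15 = 85 ≤ 130
    worker-1: 60+15 = 75 ≤ 90
    worker-2: 100+15 = 115 ≤ 120
  lb-1 sheds 210 req/s to app-a, cache-2, search-2: 70 each.
    app-a: 95+70 = 165 > 160
    cache-2: 25+70 = 95 > 90
    search-2: 60+70 = 130 ≤ 140
Round 2 — app-a, cache-2 crash.
  app-a sheds 165 req/s to db-m, search-1, worker-2: 55 each.
    db-m: 35+55 = 90 > 70
    search-1: 85+55 = 140 > 130
    worker-2: 115+55 = 170 > 120
  cache-2 sheds 95 req/s to db-r, search-1, search-2, worker-2: 23 each (3 lost).
    db-r: 30+23 = 53 ≤ 120
    search-1: 140+23 = 163 > 130
    search-2: 130+23 = 153 > 140
    worker-2: 170+23 = 193 > 120
Round 3 — db-m, search-1, search-2, worker-2 crash.
  db-m sheds 90 req/s to db-r, lb-2, worker-1: 30 each.
    db-r: 53+30 = 83 ≤ 120
    lb-2: 65+30 = 95 > 90
    worker-1: 75+30 = 105 > 90
  search-1 sheds 163 req/s: no online neighbours, lost.
  search-2 sheds 153 req/s to worker-1: 153 each.
    worker-1: 105+153 = 258 > 90
  worker-2 sheds 193 req/s to worker-1: 193 each.
    worker-1: 258+193 = 451 > 90
Round 4 — lb-2, worker-1 crash.
  lb-2 sheds 95 req/s: no online neighbours, lost.
  worker-1 sheds 451 req/s: no online neighbours, lost.
No further crashes.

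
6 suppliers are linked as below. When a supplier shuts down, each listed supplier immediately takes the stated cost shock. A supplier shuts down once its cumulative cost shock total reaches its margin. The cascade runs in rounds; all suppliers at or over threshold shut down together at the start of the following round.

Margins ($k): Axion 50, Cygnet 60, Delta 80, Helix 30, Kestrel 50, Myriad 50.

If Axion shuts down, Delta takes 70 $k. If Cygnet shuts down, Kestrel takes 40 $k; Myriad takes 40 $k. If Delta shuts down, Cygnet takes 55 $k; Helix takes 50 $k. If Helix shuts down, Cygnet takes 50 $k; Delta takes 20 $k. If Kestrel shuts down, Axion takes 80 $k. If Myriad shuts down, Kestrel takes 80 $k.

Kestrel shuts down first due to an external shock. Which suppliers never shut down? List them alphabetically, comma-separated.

Round 1 — Kestrel shuts down (initial).
  Axion: +80 → 80 ≥ 50
Round 2 — Axion shuts down.
  Delta: +70 → 70 < 80
No further shutdowns.

Cygnet, Delta, Helix, Myriad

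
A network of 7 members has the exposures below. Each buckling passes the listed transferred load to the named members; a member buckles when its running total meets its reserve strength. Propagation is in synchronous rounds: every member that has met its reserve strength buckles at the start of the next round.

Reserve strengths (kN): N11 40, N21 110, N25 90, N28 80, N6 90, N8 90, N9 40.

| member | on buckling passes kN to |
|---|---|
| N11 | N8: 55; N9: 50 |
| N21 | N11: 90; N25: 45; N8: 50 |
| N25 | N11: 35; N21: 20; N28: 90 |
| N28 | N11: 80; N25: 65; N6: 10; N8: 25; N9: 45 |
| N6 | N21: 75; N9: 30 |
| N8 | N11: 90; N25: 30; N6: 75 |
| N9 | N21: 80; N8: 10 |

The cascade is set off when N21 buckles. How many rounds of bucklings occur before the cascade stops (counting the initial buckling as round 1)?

Round 1 — N21 buckles (initial).
  N11: +90 → 90 ≥ 40
  N25: +45 → 45 < 90
  N8: +50 → 50 < 90
Round 2 — N11 buckles.
  N8: +55 → 105 ≥ 90
  N9: +50 → 50 ≥ 40
Round 3 — N8, N9 buckle.
  N25: +30 → 75 < 90
  N6: +75 → 75 < 90
No further bucklings.

3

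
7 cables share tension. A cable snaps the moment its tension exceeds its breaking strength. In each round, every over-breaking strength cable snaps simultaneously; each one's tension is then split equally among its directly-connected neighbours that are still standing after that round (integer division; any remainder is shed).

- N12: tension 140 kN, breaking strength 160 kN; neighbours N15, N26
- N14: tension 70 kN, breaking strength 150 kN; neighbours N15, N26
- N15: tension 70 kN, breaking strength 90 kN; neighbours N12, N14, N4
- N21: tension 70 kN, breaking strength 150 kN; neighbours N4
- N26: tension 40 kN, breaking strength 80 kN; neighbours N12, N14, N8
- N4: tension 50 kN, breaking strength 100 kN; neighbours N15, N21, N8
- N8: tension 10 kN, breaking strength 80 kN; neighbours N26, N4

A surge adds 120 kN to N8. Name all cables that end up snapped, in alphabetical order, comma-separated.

N12, N14, N15, N26, N4, N8

Round 1 — N8 at 130 > 80. N8 snaps.
  N8 sheds 130 kN to N26, N4: 65 each.
    N26: 40+65 = 105 > 80
    N4: 50+65 = 115 > 100
Round 2 — N26, N4 snap.
  N26 sheds 105 kN to N12, N14: 52 each (1 lost).
    N12: 140+52 = 192 > 160
    N14: 70+52 = 122 ≤ 150
  N4 sheds 115 kN to N15, N21: 57 each (1 lost).
    N15: 70+57 = 127 > 90
    N21: 70+57 = 127 ≤ 150
Round 3 — N12, N15 snap.
  N12 sheds 192 kN: no online neighbours, lost.
  N15 sheds 127 kN to N14: 127 each.
    N14: 122+127 = 249 > 150
Round 4 — N14 snaps.
  N14 sheds 249 kN: no online neighbours, lost.
No further breaks.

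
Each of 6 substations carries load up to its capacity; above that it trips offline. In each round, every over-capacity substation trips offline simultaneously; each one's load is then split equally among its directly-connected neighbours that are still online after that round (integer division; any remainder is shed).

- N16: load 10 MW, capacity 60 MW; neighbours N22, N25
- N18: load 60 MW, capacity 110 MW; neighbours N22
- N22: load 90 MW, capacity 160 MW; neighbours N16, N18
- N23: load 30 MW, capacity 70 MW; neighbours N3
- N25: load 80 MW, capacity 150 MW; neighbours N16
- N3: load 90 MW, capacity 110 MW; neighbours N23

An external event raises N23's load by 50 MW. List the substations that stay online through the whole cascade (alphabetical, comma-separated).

N16, N18, N22, N25

Round 1 — N23 at 80 > 70. N23 trips offline.
  N23 sheds 80 MW to N3: 80 each.
    N3: 90+80 = 170 > 110
Round 2 — N3 trips offline.
  N3 sheds 170 MW: no online neighbours, lost.
No further trips.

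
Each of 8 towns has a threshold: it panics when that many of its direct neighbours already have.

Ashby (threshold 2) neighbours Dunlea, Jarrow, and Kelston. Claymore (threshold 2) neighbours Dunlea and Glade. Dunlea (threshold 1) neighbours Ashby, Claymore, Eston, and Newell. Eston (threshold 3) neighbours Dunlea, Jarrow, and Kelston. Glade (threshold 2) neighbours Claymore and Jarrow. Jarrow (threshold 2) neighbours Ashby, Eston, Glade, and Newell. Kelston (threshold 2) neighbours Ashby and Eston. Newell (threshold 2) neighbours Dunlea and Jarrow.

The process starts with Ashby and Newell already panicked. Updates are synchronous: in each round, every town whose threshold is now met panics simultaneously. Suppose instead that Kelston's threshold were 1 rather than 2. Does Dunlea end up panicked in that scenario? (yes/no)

yes

With Kelston's threshold at 1:
Round 1 — Ashby, Newell panic (initial).
Round 2 — checking thresholds:
  Dunlea: 2 of 4 neighbours ≥ 1, panics.
  Jarrow: 2 of 4 neighbours ≥ 2, panics.
  Kelston: 1 of 2 neighbours ≥ 1, panics.
Round 3 — checking thresholds:
  Claymore: 1 of 2 neighbours < 2, below threshold.
  Eston: 3 of 3 neighbours ≥ 3, panics.
  Glade: 1 of 2 neighbours < 2, below threshold.
Round 4 — no new panics; cascade stops.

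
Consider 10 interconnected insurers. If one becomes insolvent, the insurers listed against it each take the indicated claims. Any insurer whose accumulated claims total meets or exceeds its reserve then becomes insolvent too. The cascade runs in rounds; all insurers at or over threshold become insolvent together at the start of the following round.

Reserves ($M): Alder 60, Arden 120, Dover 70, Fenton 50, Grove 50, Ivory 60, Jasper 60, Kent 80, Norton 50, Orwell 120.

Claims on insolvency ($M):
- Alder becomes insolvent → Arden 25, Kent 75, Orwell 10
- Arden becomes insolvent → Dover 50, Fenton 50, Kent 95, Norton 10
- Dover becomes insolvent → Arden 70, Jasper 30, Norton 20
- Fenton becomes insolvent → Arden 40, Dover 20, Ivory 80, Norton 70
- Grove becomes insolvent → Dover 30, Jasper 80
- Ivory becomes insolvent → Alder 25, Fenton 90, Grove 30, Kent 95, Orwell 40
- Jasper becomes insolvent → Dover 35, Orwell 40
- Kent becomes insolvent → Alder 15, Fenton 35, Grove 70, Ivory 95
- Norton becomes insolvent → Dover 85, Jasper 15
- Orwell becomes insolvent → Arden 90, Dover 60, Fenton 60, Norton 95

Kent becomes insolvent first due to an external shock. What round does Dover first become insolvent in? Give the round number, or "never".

4

Round 1 — Kent becomes insolvent (initial).
  Alder: +15 → 15 < 60
  Fenton: +35 → 35 < 50
  Grove: +70 → 70 ≥ 50
  Ivory: +95 → 95 ≥ 60
Round 2 — Grove, Ivory become insolvent.
  Alder: +25 → 40 < 60
  Dover: +30 → 30 < 70
  Fenton: +90 → 125 ≥ 50
  Jasper: +80 → 80 ≥ 60
  Orwell: +40 → 40 < 120
Round 3 — Fenton, Jasper become insolvent.
  Arden: +40 → 40 < 120
  Dover: +20+35 → 85 ≥ 70
  Norton: +70 → 70 ≥ 50
  Orwell: +40 → 80 < 120
Round 4 — Dover, Norton become insolvent.
  Arden: +70 → 110 < 120
No further insolvencies.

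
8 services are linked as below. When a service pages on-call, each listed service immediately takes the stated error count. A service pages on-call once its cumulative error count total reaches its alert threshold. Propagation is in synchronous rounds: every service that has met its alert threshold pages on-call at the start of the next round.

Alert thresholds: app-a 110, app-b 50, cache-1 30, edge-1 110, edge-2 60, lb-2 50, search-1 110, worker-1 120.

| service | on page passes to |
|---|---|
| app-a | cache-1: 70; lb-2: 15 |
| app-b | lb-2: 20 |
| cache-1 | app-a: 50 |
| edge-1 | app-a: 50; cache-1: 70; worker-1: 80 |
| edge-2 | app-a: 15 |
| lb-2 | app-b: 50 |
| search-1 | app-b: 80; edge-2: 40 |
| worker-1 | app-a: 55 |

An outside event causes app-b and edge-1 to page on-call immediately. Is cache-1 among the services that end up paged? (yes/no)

yes

Round 1 — app-b, edge-1 page on-call (initial).
  app-a: +50 → 50 < 110
  cache-1: +70 → 70 ≥ 30
  lb-2: +20 → 20 < 50
  worker-1: +80 → 80 < 120
Round 2 — cache-1 pages on-call.
  app-a: +50 → 100 < 110
No further pages.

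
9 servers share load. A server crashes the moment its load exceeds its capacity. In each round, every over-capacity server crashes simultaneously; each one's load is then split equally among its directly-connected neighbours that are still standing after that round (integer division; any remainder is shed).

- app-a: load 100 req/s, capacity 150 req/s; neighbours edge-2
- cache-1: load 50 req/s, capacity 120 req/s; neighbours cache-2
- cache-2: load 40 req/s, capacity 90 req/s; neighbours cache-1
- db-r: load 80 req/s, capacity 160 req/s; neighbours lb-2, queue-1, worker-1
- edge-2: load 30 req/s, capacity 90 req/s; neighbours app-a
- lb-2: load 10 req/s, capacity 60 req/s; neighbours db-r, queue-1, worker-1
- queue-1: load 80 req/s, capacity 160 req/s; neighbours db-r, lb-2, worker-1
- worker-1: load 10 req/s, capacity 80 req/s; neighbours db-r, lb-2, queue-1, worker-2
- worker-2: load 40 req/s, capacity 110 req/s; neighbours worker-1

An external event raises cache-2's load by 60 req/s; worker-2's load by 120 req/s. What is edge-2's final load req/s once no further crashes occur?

Round 1 — cache-2 at 100 > 90; worker-2 at 160 > 110. cache-2, worker-2 crash.
  cache-2 sheds 100 req/s to cache-1: 100 each.
    cache-1: 50+100 = 150 > 120
  worker-2 sheds 160 req/s to worker-1: 160 each.
    worker-1: 10+160 = 170 > 80
Round 2 — cache-1, worker-1 crash.
  cache-1 sheds 150 req/s: no online neighbours, lost.
  worker-1 sheds 170 req/s to db-r, lb-2, queue-1: 56 each (2 lost).
    db-r: 80+56 = 136 ≤ 160
    lb-2: 10+56 = 66 > 60
    queue-1: 80+56 = 136 ≤ 160
Round 3 — lb-2 crashes.
  lb-2 sheds 66 req/s to db-r, queue-1: 33 each.
    db-r: 136+33 = 169 > 160
    queue-1: 136+33 = 169 > 160
Round 4 — db-r, queue-1 crash.
  db-r sheds 169 req/s: no online neighbours, lost.
  queue-1 sheds 169 req/s: no online neighbours, lost.
No further crashes.

30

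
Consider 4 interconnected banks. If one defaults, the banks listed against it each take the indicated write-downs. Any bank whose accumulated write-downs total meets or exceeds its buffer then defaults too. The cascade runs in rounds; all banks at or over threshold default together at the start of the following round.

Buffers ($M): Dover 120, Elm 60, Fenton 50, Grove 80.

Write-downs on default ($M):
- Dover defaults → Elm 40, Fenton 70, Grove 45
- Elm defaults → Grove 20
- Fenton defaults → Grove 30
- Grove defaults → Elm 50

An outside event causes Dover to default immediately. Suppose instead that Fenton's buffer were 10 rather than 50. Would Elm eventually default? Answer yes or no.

no

With Fenton's buffer at 10:
Round 1 — Dover defaults (initial).
  Elm: +40 → 40 < 60
  Fenton: +70 → 70 ≥ 10
  Grove: +45 → 45 < 80
Round 2 — Fenton defaults.
  Grove: +30 → 75 < 80
No further defaults.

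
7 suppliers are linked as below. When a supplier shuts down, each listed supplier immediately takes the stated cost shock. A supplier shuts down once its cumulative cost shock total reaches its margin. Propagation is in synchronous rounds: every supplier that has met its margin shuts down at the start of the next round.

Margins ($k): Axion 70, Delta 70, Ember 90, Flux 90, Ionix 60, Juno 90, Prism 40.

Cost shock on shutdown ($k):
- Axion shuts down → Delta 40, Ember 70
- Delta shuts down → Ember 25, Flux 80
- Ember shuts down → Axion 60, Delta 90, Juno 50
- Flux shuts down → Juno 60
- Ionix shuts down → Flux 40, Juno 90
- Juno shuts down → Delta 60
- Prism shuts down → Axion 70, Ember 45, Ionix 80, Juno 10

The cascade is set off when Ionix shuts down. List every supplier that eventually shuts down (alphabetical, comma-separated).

Ionix, Juno

Round 1 — Ionix shuts down (initial).
  Flux: +40 → 40 < 90
  Juno: +90 → 90 ≥ 90
Round 2 — Juno shuts down.
  Delta: +60 → 60 < 70
No further shutdowns.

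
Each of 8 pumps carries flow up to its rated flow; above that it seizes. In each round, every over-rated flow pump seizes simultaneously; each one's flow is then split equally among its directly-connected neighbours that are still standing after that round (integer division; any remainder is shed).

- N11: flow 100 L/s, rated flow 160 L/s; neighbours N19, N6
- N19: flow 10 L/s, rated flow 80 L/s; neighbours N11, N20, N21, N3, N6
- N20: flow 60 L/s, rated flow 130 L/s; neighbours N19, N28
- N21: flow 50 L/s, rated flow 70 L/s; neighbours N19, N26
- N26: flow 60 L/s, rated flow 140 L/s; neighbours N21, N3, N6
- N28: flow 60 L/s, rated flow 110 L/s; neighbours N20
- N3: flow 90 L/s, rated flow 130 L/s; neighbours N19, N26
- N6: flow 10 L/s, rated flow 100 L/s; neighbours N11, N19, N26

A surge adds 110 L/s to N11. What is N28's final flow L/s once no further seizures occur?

60

Round 1 — N11 at 210 > 160. N11 seizes.
  N11 sheds 210 L/s to N19, N6: 105 each.
    N19: 10+105 = 115 > 80
    N6: 10+105 = 115 > 100
Round 2 — N19, N6 seize.
  N19 sheds 115 L/s to N20, N21, N3: 38 each (1 lost).
    N20: 60+38 = 98 ≤ 130
    N21: 50+38 = 88 > 70
    N3: 90+38 = 128 ≤ 130
  N6 sheds 115 L/s to N26: 115 each.
    N26: 60+115 = 175 > 140
Round 3 — N21, N26 seize.
  N21 sheds 88 L/s: no online neighbours, lost.
  N26 sheds 175 L/s to N3: 175 each.
    N3: 128+175 = 303 > 130
Round 4 — N3 seizes.
  N3 sheds 303 L/s: no online neighbours, lost.
No further seizures.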